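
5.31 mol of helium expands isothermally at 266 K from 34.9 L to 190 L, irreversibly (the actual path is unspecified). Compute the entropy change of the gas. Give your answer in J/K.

ΔS_gas = 74.8 J/K

Entropy is a state function, so ΔS_gas depends only on the end states.
For an isothermal ideal gas ΔS_gas = nR ln(V₂/V₁) = 5.31 × 8.314 × ln(190/34.9) = 74.8 J/K.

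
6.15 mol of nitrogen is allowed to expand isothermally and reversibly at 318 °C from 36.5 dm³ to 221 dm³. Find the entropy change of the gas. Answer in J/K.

For an isothermal ideal gas ΔS_gas = nR ln(V₂/V₁) = 6.15 × 8.314 × ln(221/36.5) = 92.1 J/K.

ΔS_gas = 92.1 J/K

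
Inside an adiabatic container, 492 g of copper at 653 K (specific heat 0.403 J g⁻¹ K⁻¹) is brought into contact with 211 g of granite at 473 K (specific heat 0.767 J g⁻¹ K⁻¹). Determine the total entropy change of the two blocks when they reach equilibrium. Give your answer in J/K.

Energy balance: T_f = (m₁c₁T₁ + m₂c₂T₂)/(m₁c₁ + m₂c₂) = 572.11 K.
ΔS₁ = m₁c₁ ln(T_f/T₁) = 198.276 × ln(572.11/653) = -26.222 J/K.
ΔS₂ = m₂c₂ ln(T_f/T₂) = 161.837 × ln(572.11/473) = 30.786 J/K.
ΔS_total = -26.222 + 30.786 = 4.56 J/K.

ΔS_total = 4.56 J/K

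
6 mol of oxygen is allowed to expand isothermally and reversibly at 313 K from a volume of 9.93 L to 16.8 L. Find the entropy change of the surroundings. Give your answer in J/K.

For an isothermal ideal gas ΔS_gas = nR ln(V₂/V₁) = 6 × 8.314 × ln(16.8/9.93) = 26.2 J/K.
The process is reversible, so ΔS_surr = −ΔS_gas = -26.2 J/K and ΔS_universe = 0.

ΔS_surr = -26.2 J/K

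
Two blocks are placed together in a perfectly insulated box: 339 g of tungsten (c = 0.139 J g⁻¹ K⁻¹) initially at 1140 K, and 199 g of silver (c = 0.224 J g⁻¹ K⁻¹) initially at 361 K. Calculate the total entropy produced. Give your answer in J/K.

Energy balance: T_f = (m₁c₁T₁ + m₂c₂T₂)/(m₁c₁ + m₂c₂) = 761.31 K.
ΔS₁ = m₁c₁ ln(T_f/T₁) = 47.121 × ln(761.31/1140) = -19.02 J/K.
ΔS₂ = m₂c₂ ln(T_f/T₂) = 44.576 × ln(761.31/361) = 33.26 J/K.
ΔS_total = -19.02 + 33.26 = 14.2 J/K.

ΔS_total = 14.2 J/K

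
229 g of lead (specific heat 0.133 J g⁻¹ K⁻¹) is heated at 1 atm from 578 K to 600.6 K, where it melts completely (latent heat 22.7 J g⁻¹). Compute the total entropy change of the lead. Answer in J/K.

Warming step: ΔS₁ = m c ln(T_tr/T_i) = 229 × 0.133 × ln(600.6/578) = 1.168 J/K.
Phase change: ΔS₂ = +mL/T_tr = 229 × 22.7 / 600.6 = 8.655 J/K.
ΔS_total = (1.168) + (8.655) = 9.82 J/K.

ΔS = 9.82 J/K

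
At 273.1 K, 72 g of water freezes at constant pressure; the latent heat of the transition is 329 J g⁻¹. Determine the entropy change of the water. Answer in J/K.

Heat released by the substance: Q = −mL = −72 × 329 = −23688 J.
At constant T, ΔS = Q_rev/T = −23688 / 273.1 = -86.7 J/K.

ΔS = -86.7 J/K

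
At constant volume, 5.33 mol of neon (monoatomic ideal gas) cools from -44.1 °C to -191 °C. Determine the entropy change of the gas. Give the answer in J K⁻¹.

In kelvin: T₁ = 229.05 K, T₂ = 82.15 K. At constant volume, ΔS = nC_V ln(T₂/T₁) with C_V = 3R/2 = 12.47 J mol⁻¹ K⁻¹.
ΔS = 5.33 × 12.47 × ln(82.15/229.05) = -68.2 J/K.

ΔS = -68.2 J/K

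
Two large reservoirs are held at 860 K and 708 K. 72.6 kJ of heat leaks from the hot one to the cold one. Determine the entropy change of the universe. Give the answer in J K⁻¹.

ΔS_total = 18.1 J/K

ΔS_hot = −Q/T_H = −72600/860 = -84.42 J/K and ΔS_cold = +Q/T_C = 72600/708 = 102.5 J/K.
ΔS_total = -84.42 + 102.5 = 18.1 J/K, positive as the second law requires.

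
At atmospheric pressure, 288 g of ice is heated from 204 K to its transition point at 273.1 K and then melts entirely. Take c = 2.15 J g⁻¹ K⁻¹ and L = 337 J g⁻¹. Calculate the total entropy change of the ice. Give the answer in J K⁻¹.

ΔS = 536 J/K

Warming step: ΔS₁ = m c ln(T_tr/T_i) = 288 × 2.15 × ln(273.1/204) = 180.6 J/K.
Phase change: ΔS₂ = +mL/T_tr = 288 × 337 / 273.1 = 355.4 J/K.
ΔS_total = (180.6) + (355.4) = 536 J/K.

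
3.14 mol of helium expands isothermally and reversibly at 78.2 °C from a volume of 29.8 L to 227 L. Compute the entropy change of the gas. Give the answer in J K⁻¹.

ΔS_gas = 53 J/K

For an isothermal ideal gas ΔS_gas = nR ln(V₂/V₁) = 3.14 × 8.314 × ln(227/29.8) = 53 J/K.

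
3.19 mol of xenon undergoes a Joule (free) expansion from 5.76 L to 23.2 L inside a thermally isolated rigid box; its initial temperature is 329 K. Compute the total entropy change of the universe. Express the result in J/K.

ΔS_universe = 37 J/K

No heat is exchanged and no work is done, so the ideal-gas temperature stays constant.
Entropy is a state function; using a reversible isothermal path, ΔS_gas = nR ln(V₂/V₁) = 3.19 × 8.314 × ln(23.2/5.76) = 37 J/K.
The insulated surroundings exchange no heat, so ΔS_surr = 0 and ΔS_universe = ΔS_gas.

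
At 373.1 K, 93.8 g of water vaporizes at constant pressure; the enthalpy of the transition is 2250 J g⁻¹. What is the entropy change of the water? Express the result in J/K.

Heat absorbed by the substance: Q = mL = 93.8 × 2250 = 211050 J.
At constant T, ΔS = Q_rev/T = 211050 / 373.1 = 566 J/K.

ΔS = 566 J/K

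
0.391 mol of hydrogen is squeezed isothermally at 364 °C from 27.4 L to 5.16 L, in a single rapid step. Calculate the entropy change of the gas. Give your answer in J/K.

ΔS_gas = -5.43 J/K

Entropy is a state function, so ΔS_gas depends only on the end states.
For an isothermal ideal gas ΔS_gas = nR ln(V₂/V₁) = 0.391 × 8.314 × ln(5.16/27.4) = -5.43 J/K.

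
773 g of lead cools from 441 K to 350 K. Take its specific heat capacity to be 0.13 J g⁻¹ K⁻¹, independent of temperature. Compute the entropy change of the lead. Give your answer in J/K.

ΔS = -23.2 J/K

ΔS = ∫dQ_rev/T = m c ln(T₂/T₁) = 773 × 0.13 × ln(350/441) = -23.2 J/K.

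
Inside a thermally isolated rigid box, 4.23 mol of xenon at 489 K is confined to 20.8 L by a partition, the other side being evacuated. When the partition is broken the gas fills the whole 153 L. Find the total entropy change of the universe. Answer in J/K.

ΔS_universe = 70.2 J/K

For an ideal gas in free expansion Q = 0 and W = 0, so T is unchanged.
Entropy is a state function; using a reversible isothermal path, ΔS_gas = nR ln(V₂/V₁) = 4.23 × 8.314 × ln(153/20.8) = 70.2 J/K.
The insulated surroundings exchange no heat, so ΔS_surr = 0 and ΔS_universe = ΔS_gas.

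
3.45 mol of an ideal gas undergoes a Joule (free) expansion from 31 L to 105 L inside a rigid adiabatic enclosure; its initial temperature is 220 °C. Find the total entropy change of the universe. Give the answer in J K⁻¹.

ΔS_universe = 35 J/K

No heat is exchanged and no work is done, so the ideal-gas temperature stays constant.
Entropy is a state function; using a reversible isothermal path, ΔS_gas = nR ln(V₂/V₁) = 3.45 × 8.314 × ln(105/31) = 35 J/K.
The insulated surroundings exchange no heat, so ΔS_surr = 0 and ΔS_universe = ΔS_gas.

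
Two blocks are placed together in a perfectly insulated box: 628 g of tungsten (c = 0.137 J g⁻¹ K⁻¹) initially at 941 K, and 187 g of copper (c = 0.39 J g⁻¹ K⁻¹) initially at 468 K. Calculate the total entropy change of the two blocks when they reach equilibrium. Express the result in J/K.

ΔS_total = 9.27 J/K

Energy balance: T_f = (m₁c₁T₁ + m₂c₂T₂)/(m₁c₁ + m₂c₂) = 724 K.
ΔS₁ = m₁c₁ ln(T_f/T₁) = 86.036 × ln(724/941) = -22.55 J/K.
ΔS₂ = m₂c₂ ln(T_f/T₂) = 72.93 × ln(724/468) = 31.82 J/K.
ΔS_total = -22.55 + 31.82 = 9.27 J/K.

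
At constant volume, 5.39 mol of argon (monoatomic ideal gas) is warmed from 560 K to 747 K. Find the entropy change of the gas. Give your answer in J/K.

ΔS = 19.4 J/K

At constant volume, ΔS = nC_V ln(T₂/T₁) with C_V = 3R/2 = 12.47 J mol⁻¹ K⁻¹.
ΔS = 5.39 × 12.47 × ln(747/560) = 19.4 J/K.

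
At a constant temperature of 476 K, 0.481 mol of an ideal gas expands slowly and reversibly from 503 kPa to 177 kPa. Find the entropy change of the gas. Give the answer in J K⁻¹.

ΔS_gas = 4.18 J/K

For an isothermal ideal gas ΔS_gas = nR ln(P₁/P₂) = 0.481 × 8.314 × ln(503/177) = 4.18 J/K.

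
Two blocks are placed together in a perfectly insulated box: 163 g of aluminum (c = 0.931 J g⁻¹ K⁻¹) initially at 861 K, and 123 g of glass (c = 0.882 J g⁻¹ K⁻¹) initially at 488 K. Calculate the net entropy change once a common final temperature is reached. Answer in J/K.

Energy balance: T_f = (m₁c₁T₁ + m₂c₂T₂)/(m₁c₁ + m₂c₂) = 705.51 K.
ΔS₁ = m₁c₁ ln(T_f/T₁) = 151.753 × ln(705.51/861) = -30.23 J/K.
ΔS₂ = m₂c₂ ln(T_f/T₂) = 108.486 × ln(705.51/488) = 39.99 J/K.
ΔS_total = -30.23 + 39.99 = 9.76 J/K.

ΔS_total = 9.76 J/K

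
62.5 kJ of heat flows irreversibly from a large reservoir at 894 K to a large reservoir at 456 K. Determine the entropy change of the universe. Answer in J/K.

ΔS_total = 67.2 J/K

ΔS_hot = −Q/T_H = −62500/894 = -69.91 J/K and ΔS_cold = +Q/T_C = 62500/456 = 137.1 J/K.
ΔS_total = -69.91 + 137.1 = 67.2 J/K, positive as the second law requires.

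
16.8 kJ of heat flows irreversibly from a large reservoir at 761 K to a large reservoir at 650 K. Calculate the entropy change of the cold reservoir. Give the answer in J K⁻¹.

The cold reservoir gains heat Q, so ΔS_cold = +Q/T_C = 16800/650 = 25.8 J/K.

ΔS_cold = 25.8 J/K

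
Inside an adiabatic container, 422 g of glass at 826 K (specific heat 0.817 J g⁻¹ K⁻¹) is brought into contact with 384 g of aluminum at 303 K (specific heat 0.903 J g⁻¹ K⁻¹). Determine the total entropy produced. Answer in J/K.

ΔS_total = 83.6 J/K

Energy balance: T_f = (m₁c₁T₁ + m₂c₂T₂)/(m₁c₁ + m₂c₂) = 563.75 K.
ΔS₁ = m₁c₁ ln(T_f/T₁) = 344.774 × ln(563.75/826) = -131.7 J/K.
ΔS₂ = m₂c₂ ln(T_f/T₂) = 346.752 × ln(563.75/303) = 215.3 J/K.
ΔS_total = -131.7 + 215.3 = 83.6 J/K.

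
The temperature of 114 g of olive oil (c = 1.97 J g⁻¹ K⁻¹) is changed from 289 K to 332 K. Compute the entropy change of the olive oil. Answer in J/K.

ΔS = 31.2 J/K

ΔS = ∫dQ_rev/T = m c ln(T₂/T₁) = 114 × 1.97 × ln(332/289) = 31.2 J/K.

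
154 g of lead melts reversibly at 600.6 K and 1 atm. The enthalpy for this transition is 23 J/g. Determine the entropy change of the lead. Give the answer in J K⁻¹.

ΔS = 5.9 J/K

Heat absorbed by the substance: Q = mL = 154 × 23 = 3542 J.
At constant T, ΔS = Q_rev/T = 3542 / 600.6 = 5.9 J/K.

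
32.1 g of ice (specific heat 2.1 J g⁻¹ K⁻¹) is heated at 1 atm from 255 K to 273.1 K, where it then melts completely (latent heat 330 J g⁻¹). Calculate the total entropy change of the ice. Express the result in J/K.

ΔS = 43.4 J/K

Warming step: ΔS₁ = m c ln(T_tr/T_i) = 32.1 × 2.1 × ln(273.1/255) = 4.623 J/K.
Phase change: ΔS₂ = +mL/T_tr = 32.1 × 330 / 273.1 = 38.79 J/K.
ΔS_total = (4.623) + (38.79) = 43.4 J/K.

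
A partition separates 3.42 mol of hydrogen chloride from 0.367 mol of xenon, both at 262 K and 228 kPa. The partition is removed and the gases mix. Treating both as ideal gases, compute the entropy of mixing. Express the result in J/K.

Mole fractions: x_A = 3.42/3.79 = 0.903, x_B = 0.0969.
ΔS_mix = −R(n_A ln x_A + n_B ln x_B) = −8.314 × (3.42 ln 0.903 + 0.367 ln 0.0969) = 10 J/K.

ΔS_mix = 10 J/K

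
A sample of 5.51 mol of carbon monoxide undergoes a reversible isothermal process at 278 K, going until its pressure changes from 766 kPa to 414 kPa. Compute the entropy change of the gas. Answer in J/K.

For an isothermal ideal gas ΔS_gas = nR ln(P₁/P₂) = 5.51 × 8.314 × ln(766/414) = 28.2 J/K.

ΔS_gas = 28.2 J/K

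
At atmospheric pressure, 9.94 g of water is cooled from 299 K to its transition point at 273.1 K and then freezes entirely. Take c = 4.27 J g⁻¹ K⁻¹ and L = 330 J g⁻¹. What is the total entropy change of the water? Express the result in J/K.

ΔS = -15.9 J/K

Cooling step: ΔS₁ = m c ln(T_tr/T_i) = 9.94 × 4.27 × ln(273.1/299) = -3.846 J/K.
Phase change: ΔS₂ = −mL/T_tr = −9.94 × 330 / 273.1 = -12.01 J/K.
ΔS_total = (-3.846) + (-12.01) = -15.9 J/K.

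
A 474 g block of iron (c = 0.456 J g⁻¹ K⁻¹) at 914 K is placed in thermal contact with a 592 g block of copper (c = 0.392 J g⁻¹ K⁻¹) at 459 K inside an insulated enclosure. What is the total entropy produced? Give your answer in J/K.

ΔS_total = 26.2 J/K

Energy balance: T_f = (m₁c₁T₁ + m₂c₂T₂)/(m₁c₁ + m₂c₂) = 678.42 K.
ΔS₁ = m₁c₁ ln(T_f/T₁) = 216.144 × ln(678.42/914) = -64.42 J/K.
ΔS₂ = m₂c₂ ln(T_f/T₂) = 232.064 × ln(678.42/459) = 90.67 J/K.
ΔS_total = -64.42 + 90.67 = 26.2 J/K.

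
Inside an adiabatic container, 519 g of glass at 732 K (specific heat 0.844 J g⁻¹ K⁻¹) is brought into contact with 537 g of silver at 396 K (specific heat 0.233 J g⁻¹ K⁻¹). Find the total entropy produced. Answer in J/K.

ΔS_total = 16.3 J/K

Energy balance: T_f = (m₁c₁T₁ + m₂c₂T₂)/(m₁c₁ + m₂c₂) = 657.35 K.
ΔS₁ = m₁c₁ ln(T_f/T₁) = 438.036 × ln(657.35/732) = -47.12 J/K.
ΔS₂ = m₂c₂ ln(T_f/T₂) = 125.121 × ln(657.35/396) = 63.41 J/K.
ΔS_total = -47.12 + 63.41 = 16.3 J/K.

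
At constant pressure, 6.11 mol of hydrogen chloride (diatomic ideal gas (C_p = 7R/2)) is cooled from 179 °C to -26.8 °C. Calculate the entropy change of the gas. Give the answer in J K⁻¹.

ΔS = -108 J/K

In kelvin: T₁ = 452.15 K, T₂ = 246.35 K. At constant pressure, ΔS = nC_p ln(T₂/T₁) with C_p = 7R/2 = 29.1 J mol⁻¹ K⁻¹.
ΔS = 6.11 × 29.1 × ln(246.35/452.15) = -108 J/K.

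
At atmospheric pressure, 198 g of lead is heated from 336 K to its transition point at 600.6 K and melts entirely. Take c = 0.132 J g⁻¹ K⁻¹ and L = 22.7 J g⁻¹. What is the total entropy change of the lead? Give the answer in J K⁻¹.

Warming step: ΔS₁ = m c ln(T_tr/T_i) = 198 × 0.132 × ln(600.6/336) = 15.18 J/K.
Phase change: ΔS₂ = +mL/T_tr = 198 × 22.7 / 600.6 = 7.484 J/K.
ΔS_total = (15.18) + (7.484) = 22.7 J/K.

ΔS = 22.7 J/K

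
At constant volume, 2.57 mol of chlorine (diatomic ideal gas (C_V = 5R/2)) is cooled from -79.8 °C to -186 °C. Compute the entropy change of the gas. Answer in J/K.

In kelvin: T₁ = 193.35 K, T₂ = 87.15 K. At constant volume, ΔS = nC_V ln(T₂/T₁) with C_V = 5R/2 = 20.79 J mol⁻¹ K⁻¹.
ΔS = 2.57 × 20.79 × ln(87.15/193.35) = -42.6 J/K.

ΔS = -42.6 J/K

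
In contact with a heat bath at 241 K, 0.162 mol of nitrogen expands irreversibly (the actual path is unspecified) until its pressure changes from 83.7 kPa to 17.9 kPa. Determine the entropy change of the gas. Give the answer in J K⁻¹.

ΔS_gas = 2.08 J/K

Entropy is a state function, so ΔS_gas depends only on the end states.
For an isothermal ideal gas ΔS_gas = nR ln(P₁/P₂) = 0.162 × 8.314 × ln(83.7/17.9) = 2.08 J/K.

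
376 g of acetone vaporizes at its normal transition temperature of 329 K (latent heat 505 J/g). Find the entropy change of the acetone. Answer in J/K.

Heat absorbed by the substance: Q = mL = 376 × 505 = 189880 J.
At constant T, ΔS = Q_rev/T = 189880 / 329 = 577 J/K.

ΔS = 577 J/K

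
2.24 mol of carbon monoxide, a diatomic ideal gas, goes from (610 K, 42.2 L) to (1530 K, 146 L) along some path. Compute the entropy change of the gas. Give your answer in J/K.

Entropy is a state function: ΔS = nC_V ln(T₂/T₁) + nR ln(V₂/V₁), with C_V = 5R/2 = 20.79 J mol⁻¹ K⁻¹ for a diatomic ideal gas.
ΔS = 2.24 × [20.79 × ln(1530/610) + 8.314 × ln(146/42.2)] = 65.9 J/K.

ΔS = 65.9 J/K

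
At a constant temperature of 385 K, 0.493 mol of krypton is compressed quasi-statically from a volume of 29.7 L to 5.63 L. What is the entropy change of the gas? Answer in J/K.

ΔS_gas = -6.82 J/K

For an isothermal ideal gas ΔS_gas = nR ln(V₂/V₁) = 0.493 × 8.314 × ln(5.63/29.7) = -6.82 J/K.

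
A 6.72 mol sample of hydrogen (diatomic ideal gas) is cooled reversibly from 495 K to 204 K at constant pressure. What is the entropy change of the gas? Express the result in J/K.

At constant pressure, ΔS = nC_p ln(T₂/T₁) with C_p = 7R/2 = 29.1 J mol⁻¹ K⁻¹.
ΔS = 6.72 × 29.1 × ln(204/495) = -173 J/K.

ΔS = -173 J/K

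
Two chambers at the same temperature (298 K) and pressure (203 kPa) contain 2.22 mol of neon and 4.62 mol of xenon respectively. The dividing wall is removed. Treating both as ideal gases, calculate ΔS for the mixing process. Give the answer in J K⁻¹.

ΔS_mix = 35.8 J/K

Mole fractions: x_A = 2.22/6.84 = 0.325, x_B = 0.675.
ΔS_mix = −R(n_A ln x_A + n_B ln x_B) = −8.314 × (2.22 ln 0.325 + 4.62 ln 0.675) = 35.8 J/K.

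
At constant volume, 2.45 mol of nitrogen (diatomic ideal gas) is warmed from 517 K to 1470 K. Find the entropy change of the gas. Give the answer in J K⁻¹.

At constant volume, ΔS = nC_V ln(T₂/T₁) with C_V = 5R/2 = 20.79 J mol⁻¹ K⁻¹.
ΔS = 2.45 × 20.79 × ln(1470/517) = 53.2 J/K.

ΔS = 53.2 J/K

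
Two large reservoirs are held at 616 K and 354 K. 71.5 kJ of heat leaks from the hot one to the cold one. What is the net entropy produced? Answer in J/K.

ΔS_hot = −Q/T_H = −71500/616 = -116.1 J/K and ΔS_cold = +Q/T_C = 71500/354 = 202 J/K.
ΔS_total = -116.1 + 202 = 85.9 J/K, positive as the second law requires.

ΔS_total = 85.9 J/K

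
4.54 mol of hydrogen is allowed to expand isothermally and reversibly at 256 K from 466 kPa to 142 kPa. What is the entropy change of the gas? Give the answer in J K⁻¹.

ΔS_gas = 44.9 J/K

For an isothermal ideal gas ΔS_gas = nR ln(P₁/P₂) = 4.54 × 8.314 × ln(466/142) = 44.9 J/K.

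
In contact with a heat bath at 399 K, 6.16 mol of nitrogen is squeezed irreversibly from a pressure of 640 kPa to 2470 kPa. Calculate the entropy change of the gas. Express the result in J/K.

ΔS_gas = -69.2 J/K

Entropy is a state function, so ΔS_gas depends only on the end states.
For an isothermal ideal gas ΔS_gas = nR ln(P₁/P₂) = 6.16 × 8.314 × ln(640/2470) = -69.2 J/K.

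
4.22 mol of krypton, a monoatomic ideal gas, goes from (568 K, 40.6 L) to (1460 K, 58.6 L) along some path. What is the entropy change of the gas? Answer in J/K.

ΔS = 62.6 J/K

Entropy is a state function: ΔS = nC_V ln(T₂/T₁) + nR ln(V₂/V₁), with C_V = 3R/2 = 12.47 J mol⁻¹ K⁻¹ for a monoatomic ideal gas.
ΔS = 4.22 × [12.47 × ln(1460/568) + 8.314 × ln(58.6/40.6)] = 62.6 J/K.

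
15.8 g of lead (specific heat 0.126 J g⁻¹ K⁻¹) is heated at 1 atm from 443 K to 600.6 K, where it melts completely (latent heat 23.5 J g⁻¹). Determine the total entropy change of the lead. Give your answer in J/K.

ΔS = 1.22 J/K

Warming step: ΔS₁ = m c ln(T_tr/T_i) = 15.8 × 0.126 × ln(600.6/443) = 0.6059 J/K.
Phase change: ΔS₂ = +mL/T_tr = 15.8 × 23.5 / 600.6 = 0.6182 J/K.
ΔS_total = (0.6059) + (0.6182) = 1.22 J/K.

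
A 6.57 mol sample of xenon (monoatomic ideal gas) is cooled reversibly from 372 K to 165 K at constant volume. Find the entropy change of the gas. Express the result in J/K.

At constant volume, ΔS = nC_V ln(T₂/T₁) with C_V = 3R/2 = 12.47 J mol⁻¹ K⁻¹.
ΔS = 6.57 × 12.47 × ln(165/372) = -66.6 J/K.

ΔS = -66.6 J/K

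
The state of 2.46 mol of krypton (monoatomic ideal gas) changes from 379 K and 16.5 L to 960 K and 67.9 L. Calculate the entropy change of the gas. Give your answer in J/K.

Entropy is a state function: ΔS = nC_V ln(T₂/T₁) + nR ln(V₂/V₁), with C_V = 3R/2 = 12.47 J mol⁻¹ K⁻¹ for a monoatomic ideal gas.
ΔS = 2.46 × [12.47 × ln(960/379) + 8.314 × ln(67.9/16.5)] = 57.4 J/K.

ΔS = 57.4 J/K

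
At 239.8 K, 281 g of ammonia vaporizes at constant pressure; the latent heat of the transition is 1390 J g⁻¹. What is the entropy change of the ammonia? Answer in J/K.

Heat absorbed by the substance: Q = mL = 281 × 1390 = 390590 J.
At constant T, ΔS = Q_rev/T = 390590 / 239.8 = 1630 J/K.

ΔS = 1630 J/K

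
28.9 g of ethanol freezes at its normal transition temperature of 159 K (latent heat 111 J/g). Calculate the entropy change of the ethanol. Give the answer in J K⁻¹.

Heat released by the substance: Q = −mL = −28.9 × 111 = −3207.9 J.
At constant T, ΔS = Q_rev/T = −3207.9 / 159 = -20.2 J/K.

ΔS = -20.2 J/K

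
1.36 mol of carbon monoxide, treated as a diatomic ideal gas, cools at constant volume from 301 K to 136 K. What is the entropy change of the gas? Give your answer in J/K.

At constant volume, ΔS = nC_V ln(T₂/T₁) with C_V = 5R/2 = 20.79 J mol⁻¹ K⁻¹.
ΔS = 1.36 × 20.79 × ln(136/301) = -22.5 J/K.

ΔS = -22.5 J/K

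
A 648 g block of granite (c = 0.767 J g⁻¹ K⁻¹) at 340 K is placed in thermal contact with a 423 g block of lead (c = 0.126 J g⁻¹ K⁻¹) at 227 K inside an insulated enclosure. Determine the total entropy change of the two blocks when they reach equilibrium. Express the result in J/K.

Energy balance: T_f = (m₁c₁T₁ + m₂c₂T₂)/(m₁c₁ + m₂c₂) = 329.06 K.
ΔS₁ = m₁c₁ ln(T_f/T₁) = 497.016 × ln(329.06/340) = -16.26 J/K.
ΔS₂ = m₂c₂ ln(T_f/T₂) = 53.298 × ln(329.06/227) = 19.79 J/K.
ΔS_total = -16.26 + 19.79 = 3.53 J/K.

ΔS_total = 3.53 J/K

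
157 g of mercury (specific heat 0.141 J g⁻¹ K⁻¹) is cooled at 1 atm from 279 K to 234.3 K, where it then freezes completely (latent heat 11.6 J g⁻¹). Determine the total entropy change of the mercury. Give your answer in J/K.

ΔS = -11.6 J/K

Cooling step: ΔS₁ = m c ln(T_tr/T_i) = 157 × 0.141 × ln(234.3/279) = -3.865 J/K.
Phase change: ΔS₂ = −mL/T_tr = −157 × 11.6 / 234.3 = -7.773 J/K.
ΔS_total = (-3.865) + (-7.773) = -11.6 J/K.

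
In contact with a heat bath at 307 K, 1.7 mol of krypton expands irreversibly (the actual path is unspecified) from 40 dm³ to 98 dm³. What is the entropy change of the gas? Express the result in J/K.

ΔS_gas = 12.7 J/K

Entropy is a state function, so ΔS_gas depends only on the end states.
For an isothermal ideal gas ΔS_gas = nR ln(V₂/V₁) = 1.7 × 8.314 × ln(98/40) = 12.7 J/K.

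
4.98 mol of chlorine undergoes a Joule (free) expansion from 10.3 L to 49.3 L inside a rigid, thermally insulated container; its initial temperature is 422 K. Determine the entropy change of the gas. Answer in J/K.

ΔS_gas = 64.8 J/K

No heat is exchanged and no work is done, so the ideal-gas temperature stays constant.
Entropy is a state function; using a reversible isothermal path, ΔS_gas = nR ln(V₂/V₁) = 4.98 × 8.314 × ln(49.3/10.3) = 64.8 J/K.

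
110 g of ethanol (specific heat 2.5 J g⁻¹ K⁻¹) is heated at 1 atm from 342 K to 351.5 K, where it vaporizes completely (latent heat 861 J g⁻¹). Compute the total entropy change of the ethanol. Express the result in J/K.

Warming step: ΔS₁ = m c ln(T_tr/T_i) = 110 × 2.5 × ln(351.5/342) = 7.535 J/K.
Phase change: ΔS₂ = +mL/T_tr = 110 × 861 / 351.5 = 269.4 J/K.
ΔS_total = (7.535) + (269.4) = 277 J/K.

ΔS = 277 J/K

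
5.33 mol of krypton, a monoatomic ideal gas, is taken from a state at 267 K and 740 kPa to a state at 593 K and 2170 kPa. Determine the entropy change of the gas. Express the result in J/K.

ΔS = nC_p ln(T₂/T₁) − nR ln(P₂/P₁), with C_p = 5R/2 = 20.79 J mol⁻¹ K⁻¹ for a monoatomic ideal gas.
ΔS = 5.33 × [20.79 × ln(593/267) − 8.314 × ln(2170/740)] = 40.7 J/K.

ΔS = 40.7 J/K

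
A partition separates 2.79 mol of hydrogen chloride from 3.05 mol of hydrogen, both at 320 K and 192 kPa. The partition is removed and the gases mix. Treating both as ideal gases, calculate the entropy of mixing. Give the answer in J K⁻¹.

Mole fractions: x_A = 2.79/5.84 = 0.478, x_B = 0.522.
ΔS_mix = −R(n_A ln x_A + n_B ln x_B) = −8.314 × (2.79 ln 0.478 + 3.05 ln 0.522) = 33.6 J/K.

ΔS_mix = 33.6 J/K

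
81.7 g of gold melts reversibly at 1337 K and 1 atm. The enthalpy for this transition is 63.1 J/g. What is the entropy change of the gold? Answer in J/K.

ΔS = 3.86 J/K

Heat absorbed by the substance: Q = mL = 81.7 × 63.1 = 5155.27 J.
At constant T, ΔS = Q_rev/T = 5155.27 / 1337 = 3.86 J/K.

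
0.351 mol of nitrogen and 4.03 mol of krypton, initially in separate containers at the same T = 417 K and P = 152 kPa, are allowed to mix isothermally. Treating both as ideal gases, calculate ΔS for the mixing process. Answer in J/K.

Mole fractions: x_A = 0.351/4.38 = 0.0801, x_B = 0.92.
ΔS_mix = −R(n_A ln x_A + n_B ln x_B) = −8.314 × (0.351 ln 0.0801 + 4.03 ln 0.92) = 10.2 J/K.

ΔS_mix = 10.2 J/K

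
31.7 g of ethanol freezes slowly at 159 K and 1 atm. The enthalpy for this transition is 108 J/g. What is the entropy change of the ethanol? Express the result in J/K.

Heat released by the substance: Q = −mL = −31.7 × 108 = −3423.6 J.
At constant T, ΔS = Q_rev/T = −3423.6 / 159 = -21.5 J/K.

ΔS = -21.5 J/K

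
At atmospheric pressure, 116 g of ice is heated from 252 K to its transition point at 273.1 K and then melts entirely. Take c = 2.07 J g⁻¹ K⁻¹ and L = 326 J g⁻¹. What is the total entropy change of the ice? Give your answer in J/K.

ΔS = 158 J/K

Warming step: ΔS₁ = m c ln(T_tr/T_i) = 116 × 2.07 × ln(273.1/252) = 19.31 J/K.
Phase change: ΔS₂ = +mL/T_tr = 116 × 326 / 273.1 = 138.5 J/K.
ΔS_total = (19.31) + (138.5) = 158 J/K.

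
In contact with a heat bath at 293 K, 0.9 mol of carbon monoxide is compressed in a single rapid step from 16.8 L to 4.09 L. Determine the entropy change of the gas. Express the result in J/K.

ΔS_gas = -10.6 J/K

Entropy is a state function, so ΔS_gas depends only on the end states.
For an isothermal ideal gas ΔS_gas = nR ln(V₂/V₁) = 0.9 × 8.314 × ln(4.09/16.8) = -10.6 J/K.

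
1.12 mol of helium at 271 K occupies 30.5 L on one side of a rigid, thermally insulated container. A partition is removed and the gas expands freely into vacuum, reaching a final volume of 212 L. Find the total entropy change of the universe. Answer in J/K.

For an ideal gas in free expansion Q = 0 and W = 0, so T is unchanged.
Entropy is a state function; using a reversible isothermal path, ΔS_gas = nR ln(V₂/V₁) = 1.12 × 8.314 × ln(212/30.5) = 18.1 J/K.
The insulated surroundings exchange no heat, so ΔS_surr = 0 and ΔS_universe = ΔS_gas.

ΔS_universe = 18.1 J/K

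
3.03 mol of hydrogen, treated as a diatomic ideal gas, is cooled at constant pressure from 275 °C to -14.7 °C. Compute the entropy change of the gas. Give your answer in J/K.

In kelvin: T₁ = 548.15 K, T₂ = 258.45 K. At constant pressure, ΔS = nC_p ln(T₂/T₁) with C_p = 7R/2 = 29.1 J mol⁻¹ K⁻¹.
ΔS = 3.03 × 29.1 × ln(258.45/548.15) = -66.3 J/K.

ΔS = -66.3 J/K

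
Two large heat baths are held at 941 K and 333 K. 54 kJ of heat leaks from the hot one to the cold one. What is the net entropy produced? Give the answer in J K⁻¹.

ΔS_total = 105 J/K

ΔS_hot = −Q/T_H = −54000/941 = -57.39 J/K and ΔS_cold = +Q/T_C = 54000/333 = 162.2 J/K.
ΔS_total = -57.39 + 162.2 = 105 J/K, positive as the second law requires.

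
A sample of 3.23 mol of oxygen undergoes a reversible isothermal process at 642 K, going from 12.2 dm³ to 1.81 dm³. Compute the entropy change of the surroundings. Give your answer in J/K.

ΔS_surr = 51.2 J/K

For an isothermal ideal gas ΔS_gas = nR ln(V₂/V₁) = 3.23 × 8.314 × ln(1.81/12.2) = -51.2 J/K.
The process is reversible, so ΔS_surr = −ΔS_gas = 51.2 J/K and ΔS_universe = 0.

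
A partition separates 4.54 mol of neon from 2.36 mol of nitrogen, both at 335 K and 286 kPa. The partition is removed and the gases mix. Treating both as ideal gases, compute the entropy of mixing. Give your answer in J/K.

Mole fractions: x_A = 4.54/6.9 = 0.658, x_B = 0.342.
ΔS_mix = −R(n_A ln x_A + n_B ln x_B) = −8.314 × (4.54 ln 0.658 + 2.36 ln 0.342) = 36.9 J/K.

ΔS_mix = 36.9 J/K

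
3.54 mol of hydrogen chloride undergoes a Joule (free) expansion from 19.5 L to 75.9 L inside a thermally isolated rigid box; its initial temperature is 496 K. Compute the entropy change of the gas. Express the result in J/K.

For an ideal gas in free expansion Q = 0 and W = 0, so T is unchanged.
Entropy is a state function; using a reversible isothermal path, ΔS_gas = nR ln(V₂/V₁) = 3.54 × 8.314 × ln(75.9/19.5) = 40 J/K.

ΔS_gas = 40 J/K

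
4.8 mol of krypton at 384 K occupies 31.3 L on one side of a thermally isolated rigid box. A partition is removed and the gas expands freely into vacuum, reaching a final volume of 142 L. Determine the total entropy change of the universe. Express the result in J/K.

No heat is exchanged and no work is done, so the ideal-gas temperature stays constant.
Entropy is a state function; using a reversible isothermal path, ΔS_gas = nR ln(V₂/V₁) = 4.8 × 8.314 × ln(142/31.3) = 60.3 J/K.
The insulated surroundings exchange no heat, so ΔS_surr = 0 and ΔS_universe = ΔS_gas.

ΔS_universe = 60.3 J/K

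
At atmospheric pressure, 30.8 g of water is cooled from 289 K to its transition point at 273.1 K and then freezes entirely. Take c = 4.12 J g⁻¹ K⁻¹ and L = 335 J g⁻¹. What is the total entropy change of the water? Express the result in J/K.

Cooling step: ΔS₁ = m c ln(T_tr/T_i) = 30.8 × 4.12 × ln(273.1/289) = -7.181 J/K.
Phase change: ΔS₂ = −mL/T_tr = −30.8 × 335 / 273.1 = -37.78 J/K.
ΔS_total = (-7.181) + (-37.78) = -45 J/K.

ΔS = -45 J/K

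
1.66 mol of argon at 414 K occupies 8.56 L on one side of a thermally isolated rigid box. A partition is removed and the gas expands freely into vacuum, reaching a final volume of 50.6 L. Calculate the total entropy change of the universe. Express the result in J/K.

No heat is exchanged and no work is done, so the ideal-gas temperature stays constant.
Entropy is a state function; using a reversible isothermal path, ΔS_gas = nR ln(V₂/V₁) = 1.66 × 8.314 × ln(50.6/8.56) = 24.5 J/K.
The insulated surroundings exchange no heat, so ΔS_surr = 0 and ΔS_universe = ΔS_gas.

ΔS_universe = 24.5 J/K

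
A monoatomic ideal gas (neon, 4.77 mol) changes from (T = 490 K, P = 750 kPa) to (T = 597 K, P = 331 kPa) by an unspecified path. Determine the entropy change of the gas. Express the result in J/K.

ΔS = nC_p ln(T₂/T₁) − nR ln(P₂/P₁), with C_p = 5R/2 = 20.79 J mol⁻¹ K⁻¹ for a monoatomic ideal gas.
ΔS = 4.77 × [20.79 × ln(597/490) − 8.314 × ln(331/750)] = 52 J/K.

ΔS = 52 J/K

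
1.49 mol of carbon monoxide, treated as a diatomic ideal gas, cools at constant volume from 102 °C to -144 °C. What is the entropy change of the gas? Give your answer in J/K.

In kelvin: T₁ = 375.15 K, T₂ = 129.15 K. At constant volume, ΔS = nC_V ln(T₂/T₁) with C_V = 5R/2 = 20.79 J mol⁻¹ K⁻¹.
ΔS = 1.49 × 20.79 × ln(129.15/375.15) = -33 J/K.

ΔS = -33 J/K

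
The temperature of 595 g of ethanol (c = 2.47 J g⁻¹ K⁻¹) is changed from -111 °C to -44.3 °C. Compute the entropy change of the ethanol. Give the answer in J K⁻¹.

In kelvin: T₁ = 162.15 K, T₂ = 228.85 K. ΔS = ∫dQ_rev/T = m c ln(T₂/T₁) = 595 × 2.47 × ln(228.85/162.15) = 506 J/K.

ΔS = 506 J/K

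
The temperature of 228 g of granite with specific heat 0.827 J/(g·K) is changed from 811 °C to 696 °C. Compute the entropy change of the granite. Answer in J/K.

In kelvin: T₁ = 1084.15 K, T₂ = 969.15 K. ΔS = ∫dQ_rev/T = m c ln(T₂/T₁) = 228 × 0.827 × ln(969.15/1084.15) = -21.1 J/K.

ΔS = -21.1 J/K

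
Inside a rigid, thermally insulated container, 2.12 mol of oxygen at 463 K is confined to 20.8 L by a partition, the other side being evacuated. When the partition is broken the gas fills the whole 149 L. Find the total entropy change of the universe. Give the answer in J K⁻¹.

No heat is exchanged and no work is done, so the ideal-gas temperature stays constant.
Entropy is a state function; using a reversible isothermal path, ΔS_gas = nR ln(V₂/V₁) = 2.12 × 8.314 × ln(149/20.8) = 34.7 J/K.
The insulated surroundings exchange no heat, so ΔS_surr = 0 and ΔS_universe = ΔS_gas.

ΔS_universe = 34.7 J/K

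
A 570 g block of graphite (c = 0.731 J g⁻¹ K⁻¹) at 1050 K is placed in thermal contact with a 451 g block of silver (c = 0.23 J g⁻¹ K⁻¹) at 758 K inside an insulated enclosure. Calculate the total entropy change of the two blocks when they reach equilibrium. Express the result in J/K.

Energy balance: T_f = (m₁c₁T₁ + m₂c₂T₂)/(m₁c₁ + m₂c₂) = 991.8 K.
ΔS₁ = m₁c₁ ln(T_f/T₁) = 416.67 × ln(991.8/1050) = -23.762 J/K.
ΔS₂ = m₂c₂ ln(T_f/T₂) = 103.73 × ln(991.8/758) = 27.886 J/K.
ΔS_total = -23.762 + 27.886 = 4.12 J/K.

ΔS_total = 4.12 J/K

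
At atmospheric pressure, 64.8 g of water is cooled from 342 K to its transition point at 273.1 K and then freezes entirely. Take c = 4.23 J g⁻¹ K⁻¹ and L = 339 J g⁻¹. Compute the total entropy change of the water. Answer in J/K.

Cooling step: ΔS₁ = m c ln(T_tr/T_i) = 64.8 × 4.23 × ln(273.1/342) = -61.67 J/K.
Phase change: ΔS₂ = −mL/T_tr = −64.8 × 339 / 273.1 = -80.44 J/K.
ΔS_total = (-61.67) + (-80.44) = -142 J/K.

ΔS = -142 J/K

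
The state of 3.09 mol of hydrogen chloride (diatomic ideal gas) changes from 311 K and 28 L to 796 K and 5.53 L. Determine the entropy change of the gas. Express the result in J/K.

ΔS = 18.7 J/K

Entropy is a state function: ΔS = nC_V ln(T₂/T₁) + nR ln(V₂/V₁), with C_V = 5R/2 = 20.79 J mol⁻¹ K⁻¹ for a diatomic ideal gas.
ΔS = 3.09 × [20.79 × ln(796/311) + 8.314 × ln(5.53/28)] = 18.7 J/K.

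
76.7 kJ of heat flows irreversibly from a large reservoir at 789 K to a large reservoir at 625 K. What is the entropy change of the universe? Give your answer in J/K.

ΔS_hot = −Q/T_H = −76700/789 = -97.21 J/K and ΔS_cold = +Q/T_C = 76700/625 = 122.7 J/K.
ΔS_total = -97.21 + 122.7 = 25.5 J/K, positive as the second law requires.

ΔS_total = 25.5 J/K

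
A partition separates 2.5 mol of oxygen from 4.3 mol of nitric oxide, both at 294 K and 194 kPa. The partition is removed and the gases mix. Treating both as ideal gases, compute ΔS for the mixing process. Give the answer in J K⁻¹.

ΔS_mix = 37.2 J/K

Mole fractions: x_A = 2.5/6.8 = 0.368, x_B = 0.632.
ΔS_mix = −R(n_A ln x_A + n_B ln x_B) = −8.314 × (2.5 ln 0.368 + 4.3 ln 0.632) = 37.2 J/K.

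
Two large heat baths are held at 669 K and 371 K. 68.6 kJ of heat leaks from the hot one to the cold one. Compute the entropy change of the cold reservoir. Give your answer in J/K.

The cold reservoir gains heat Q, so ΔS_cold = +Q/T_C = 68600/371 = 185 J/K.

ΔS_cold = 185 J/K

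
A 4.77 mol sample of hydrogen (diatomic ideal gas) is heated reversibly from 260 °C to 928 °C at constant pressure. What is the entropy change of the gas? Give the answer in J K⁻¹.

In kelvin: T₁ = 533.15 K, T₂ = 1201.15 K. At constant pressure, ΔS = nC_p ln(T₂/T₁) with C_p = 7R/2 = 29.1 J mol⁻¹ K⁻¹.
ΔS = 4.77 × 29.1 × ln(1201.15/533.15) = 113 J/K.

ΔS = 113 J/K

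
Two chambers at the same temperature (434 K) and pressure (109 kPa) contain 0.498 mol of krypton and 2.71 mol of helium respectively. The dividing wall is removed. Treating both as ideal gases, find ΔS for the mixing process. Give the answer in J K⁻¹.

ΔS_mix = 11.5 J/K

Mole fractions: x_A = 0.498/3.21 = 0.155, x_B = 0.845.
ΔS_mix = −R(n_A ln x_A + n_B ln x_B) = −8.314 × (0.498 ln 0.155 + 2.71 ln 0.845) = 11.5 J/K.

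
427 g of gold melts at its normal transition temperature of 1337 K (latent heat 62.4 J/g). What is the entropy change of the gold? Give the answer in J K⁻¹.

Heat absorbed by the substance: Q = mL = 427 × 62.4 = 26644.8 J.
At constant T, ΔS = Q_rev/T = 26644.8 / 1337 = 19.9 J/K.

ΔS = 19.9 J/K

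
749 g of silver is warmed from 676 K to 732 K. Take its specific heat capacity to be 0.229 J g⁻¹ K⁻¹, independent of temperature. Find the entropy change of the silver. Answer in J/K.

ΔS = 13.7 J/K

ΔS = ∫dQ_rev/T = m c ln(T₂/T₁) = 749 × 0.229 × ln(732/676) = 13.7 J/K.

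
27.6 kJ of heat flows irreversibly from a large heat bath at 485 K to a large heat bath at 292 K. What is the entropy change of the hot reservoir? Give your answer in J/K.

The hot reservoir loses heat Q, so ΔS_hot = −Q/T_H = −27600/485 = -56.9 J/K.

ΔS_hot = -56.9 J/K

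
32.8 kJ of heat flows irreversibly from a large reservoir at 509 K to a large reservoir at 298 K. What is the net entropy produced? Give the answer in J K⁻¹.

ΔS_hot = −Q/T_H = −32800/509 = -64.44 J/K and ΔS_cold = +Q/T_C = 32800/298 = 110.07 J/K.
ΔS_total = -64.44 + 110.07 = 45.6 J/K, positive as the second law requires.

ΔS_total = 45.6 J/K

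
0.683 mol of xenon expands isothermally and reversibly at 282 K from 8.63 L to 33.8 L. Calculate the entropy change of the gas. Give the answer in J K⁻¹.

For an isothermal ideal gas ΔS_gas = nR ln(V₂/V₁) = 0.683 × 8.314 × ln(33.8/8.63) = 7.75 J/K.

ΔS_gas = 7.75 J/K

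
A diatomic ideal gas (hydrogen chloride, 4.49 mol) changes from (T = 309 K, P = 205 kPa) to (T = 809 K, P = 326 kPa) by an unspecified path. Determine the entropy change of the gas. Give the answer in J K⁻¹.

ΔS = 108 J/K

ΔS = nC_p ln(T₂/T₁) − nR ln(P₂/P₁), with C_p = 7R/2 = 29.1 J mol⁻¹ K⁻¹ for a diatomic ideal gas.
ΔS = 4.49 × [29.1 × ln(809/309) − 8.314 × ln(326/205)] = 108 J/K.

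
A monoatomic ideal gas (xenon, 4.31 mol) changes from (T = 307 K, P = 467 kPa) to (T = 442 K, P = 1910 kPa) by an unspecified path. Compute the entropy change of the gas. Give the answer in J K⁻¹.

ΔS = nC_p ln(T₂/T₁) − nR ln(P₂/P₁), with C_p = 5R/2 = 20.79 J mol⁻¹ K⁻¹ for a monoatomic ideal gas.
ΔS = 4.31 × [20.79 × ln(442/307) − 8.314 × ln(1910/467)] = -17.8 J/K.

ΔS = -17.8 J/K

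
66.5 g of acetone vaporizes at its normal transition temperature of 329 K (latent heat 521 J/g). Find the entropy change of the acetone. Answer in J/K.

ΔS = 105 J/K

Heat absorbed by the substance: Q = mL = 66.5 × 521 = 34646.5 J.
At constant T, ΔS = Q_rev/T = 34646.5 / 329 = 105 J/K.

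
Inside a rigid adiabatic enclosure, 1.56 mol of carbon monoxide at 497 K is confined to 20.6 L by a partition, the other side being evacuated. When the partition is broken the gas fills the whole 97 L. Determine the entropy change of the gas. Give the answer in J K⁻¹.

For an ideal gas in free expansion Q = 0 and W = 0, so T is unchanged.
Entropy is a state function; using a reversible isothermal path, ΔS_gas = nR ln(V₂/V₁) = 1.56 × 8.314 × ln(97/20.6) = 20.1 J/K.

ΔS_gas = 20.1 J/K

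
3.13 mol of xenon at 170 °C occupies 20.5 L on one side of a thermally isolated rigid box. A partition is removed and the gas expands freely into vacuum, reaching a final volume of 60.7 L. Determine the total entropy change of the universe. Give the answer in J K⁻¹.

No heat is exchanged and no work is done, so the ideal-gas temperature stays constant.
Entropy is a state function; using a reversible isothermal path, ΔS_gas = nR ln(V₂/V₁) = 3.13 × 8.314 × ln(60.7/20.5) = 28.2 J/K.
The insulated surroundings exchange no heat, so ΔS_surr = 0 and ΔS_universe = ΔS_gas.

ΔS_universe = 28.2 J/K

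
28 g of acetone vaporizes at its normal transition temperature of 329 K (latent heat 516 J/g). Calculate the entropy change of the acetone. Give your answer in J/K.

ΔS = 43.9 J/K

Heat absorbed by the substance: Q = mL = 28 × 516 = 14448 J.
At constant T, ΔS = Q_rev/T = 14448 / 329 = 43.9 J/K.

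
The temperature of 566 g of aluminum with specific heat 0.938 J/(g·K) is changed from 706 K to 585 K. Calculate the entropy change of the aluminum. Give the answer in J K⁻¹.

ΔS = ∫dQ_rev/T = m c ln(T₂/T₁) = 566 × 0.938 × ln(585/706) = -99.8 J/K.

ΔS = -99.8 J/K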